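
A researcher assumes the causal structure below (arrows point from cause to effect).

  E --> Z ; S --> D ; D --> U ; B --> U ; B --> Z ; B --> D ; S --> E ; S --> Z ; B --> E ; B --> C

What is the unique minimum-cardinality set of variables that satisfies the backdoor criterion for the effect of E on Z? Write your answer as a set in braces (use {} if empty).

{B, S}

Variables eligible for adjustment (non-descendants of E, excluding E and Z): {B, C, D, S, U}.
Backdoor paths from E to Z:
  P1: E <- S -> D <- B -> Z
  P2: E <- S -> D -> U <- B -> Z
  P3: E <- S -> Z
  P4: E <- B -> D <- S -> Z
  P5: E <- B -> Z
  P6: E <- B -> U <- D <- S -> Z
The empty set is not sufficient: P3 (E <- S -> Z) has no collider blocking it and no conditioned non-collider, so it is open.
Try {B, S}:
  P1: blocked at fork node S ∈ conditioning set.
  P2: blocked at fork node S ∈ conditioning set.
  P3: blocked at fork node S ∈ conditioning set.
  P4: blocked at fork node B ∈ conditioning set.
  P5: blocked at fork node B ∈ conditioning set.
  P6: blocked at fork node B ∈ conditioning set.
{B, S} contains no descendant of E and blocks every backdoor path.
Every element of {B, S} is needed (dropping B leaves P5 open; dropping S leaves P3 open), so no proper subset is valid.
Among all size-2 subsets of the eligible variables, only {B, S} blocks every backdoor path, so it is the unique smallest valid adjustment set.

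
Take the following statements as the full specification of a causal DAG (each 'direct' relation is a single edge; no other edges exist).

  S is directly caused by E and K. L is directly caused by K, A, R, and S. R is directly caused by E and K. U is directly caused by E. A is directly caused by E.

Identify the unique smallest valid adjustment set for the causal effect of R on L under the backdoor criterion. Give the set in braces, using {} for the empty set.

{E, K}

Variables eligible for adjustment (non-descendants of R, excluding R and L): {A, E, K, S, U}.
Backdoor paths from R to L:
  P1: R <- K -> S <- E -> A -> L
  P2: R <- K -> S -> L
  P3: R <- K -> L
  P4: R <- E -> S <- K -> L
  P5: R <- E -> S -> L
  P6: R <- E -> A -> L
The empty set is not sufficient: P2 (R <- K -> S -> L) has no collider blocking it and no conditioned non-collider, so it is open.
Try {E, K}:
  P1: blocked at fork node K ∈ conditioning set.
  P2: blocked at fork node K ∈ conditioning set.
  P3: blocked at fork node K ∈ conditioning set.
  P4: blocked at fork node E ∈ conditioning set.
  P5: blocked at fork node E ∈ conditioning set.
  P6: blocked at fork node E ∈ conditioning set.
{E, K} contains no descendant of R and blocks every backdoor path.
Every element of {E, K} is needed (dropping E leaves P5 open; dropping K leaves P2 open), so no proper subset is valid.
Among all size-2 subsets of the eligible variables, only {E, K} blocks every backdoor path, so it is the unique smallest valid adjustment set.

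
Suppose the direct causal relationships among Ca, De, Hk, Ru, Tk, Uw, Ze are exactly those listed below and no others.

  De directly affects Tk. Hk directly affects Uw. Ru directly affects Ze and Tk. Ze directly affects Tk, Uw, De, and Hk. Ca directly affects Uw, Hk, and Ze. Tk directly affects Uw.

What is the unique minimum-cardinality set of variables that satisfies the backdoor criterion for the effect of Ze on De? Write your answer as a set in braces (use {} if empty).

Variables eligible for adjustment (non-descendants of Ze, excluding Ze and De): {Ca, Ru}.
Backdoor paths from Ze to De:
  P1: Ze <- Ru -> Tk <- De
  P2: Ze <- Ca -> Hk -> Uw <- Tk <- De
  P3: Ze <- Ca -> Uw <- Tk <- De
Each backdoor path contains an unconditioned collider, so every path is already blocked with the empty conditioning set:
  P1: blocked at collider Tk (neither it nor any descendant is in the conditioning set).
  P2: blocked at collider Uw (neither it nor any descendant is in the conditioning set).
  P3: blocked at collider Uw (neither it nor any descendant is in the conditioning set).
The empty set is therefore the unique smallest valid set.

{}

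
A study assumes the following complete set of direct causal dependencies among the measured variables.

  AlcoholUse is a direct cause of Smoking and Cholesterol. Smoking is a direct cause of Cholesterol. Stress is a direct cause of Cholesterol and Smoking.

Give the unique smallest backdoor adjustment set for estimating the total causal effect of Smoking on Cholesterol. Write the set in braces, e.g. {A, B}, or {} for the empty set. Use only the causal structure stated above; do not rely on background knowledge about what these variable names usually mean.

{AlcoholUse, Stress}

Variables eligible for adjustment (non-descendants of Smoking, excluding Smoking and Cholesterol): {AlcoholUse, Stress}.
Backdoor paths from Smoking to Cholesterol:
  P1: Smoking <- AlcoholUse -> Cholesterol
  P2: Smoking <- Stress -> Cholesterol
The empty set is not sufficient: P1 (Smoking <- AlcoholUse -> Cholesterol) has no collider blocking it and no conditioned non-collider, so it is open.
Try {AlcoholUse, Stress}:
  P1: blocked at fork node AlcoholUse ∈ conditioning set.
  P2: blocked at fork node Stress ∈ conditioning set.
{AlcoholUse, Stress} contains no descendant of Smoking and blocks every backdoor path.
Every element of {AlcoholUse, Stress} is needed (dropping AlcoholUse leaves P1 open; dropping Stress leaves P2 open), so no proper subset is valid.
Among all size-2 subsets of the eligible variables, only {AlcoholUse, Stress} blocks every backdoor path, so it is the unique smallest valid adjustment set.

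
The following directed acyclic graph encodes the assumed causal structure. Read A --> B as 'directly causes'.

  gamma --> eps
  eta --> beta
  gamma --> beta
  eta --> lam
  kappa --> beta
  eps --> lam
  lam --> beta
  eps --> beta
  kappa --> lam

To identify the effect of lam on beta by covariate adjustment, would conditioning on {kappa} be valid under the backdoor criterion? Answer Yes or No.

Backdoor paths from lam to beta (paths whose first edge points into lam):
  P1: lam <- eps <- gamma -> beta
  P2: lam <- eps -> beta
  P3: lam <- eta -> beta
  P4: lam <- kappa -> beta
Condition 1 (no descendant of lam in the set): holds — descendants of lam are {beta}; none are in {kappa}.
Condition 2 (every backdoor path blocked by {kappa}):
  P1: open — no interior node is in the conditioning set.
  P2: open — no interior node is in the conditioning set.
  P3: open — no interior node is in the conditioning set.
  P4: blocked at fork node kappa ∈ conditioning set.
{kappa} does not satisfy the backdoor criterion.

No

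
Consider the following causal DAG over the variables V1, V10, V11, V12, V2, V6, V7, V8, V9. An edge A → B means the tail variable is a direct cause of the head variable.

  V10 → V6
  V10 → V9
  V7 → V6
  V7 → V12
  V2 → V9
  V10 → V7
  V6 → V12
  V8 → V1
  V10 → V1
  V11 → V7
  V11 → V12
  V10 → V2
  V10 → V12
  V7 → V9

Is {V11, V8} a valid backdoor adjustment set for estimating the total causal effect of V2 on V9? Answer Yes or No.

No

Backdoor paths from V2 to V9 (paths whose first edge points into V2):
  P1: V2 <- V10 -> V7 -> V9
  P2: V2 <- V10 -> V6 <- V7 -> V9
  P3: V2 <- V10 -> V6 -> V12 <- V11 -> V7 -> V9
  P4: V2 <- V10 -> V6 -> V12 <- V7 -> V9
  P5: V2 <- V10 -> V12 <- V11 -> V7 -> V9
  P6: V2 <- V10 -> V12 <- V7 -> V9
  P7: V2 <- V10 -> V12 <- V6 <- V7 -> V9
  P8: V2 <- V10 -> V9
Condition 1 (no descendant of V2 in the set): holds — descendants of V2 are {V9}; none are in {V11, V8}.
Condition 2 (every backdoor path blocked by {V11, V8}):
  P1: open — no interior node is in the conditioning set.
  P2: blocked at collider V6 (neither it nor any descendant is in the conditioning set).
  P3: blocked at collider V12 (neither it nor any descendant is in the conditioning set).
  P4: blocked at collider V12 (neither it nor any descendant is in the conditioning set).
  P5: blocked at collider V12 (neither it nor any descendant is in the conditioning set).
  P6: blocked at collider V12 (neither it nor any descendant is in the conditioning set).
  P7: blocked at collider V12 (neither it nor any descendant is in the conditioning set).
  P8: open — no interior node is in the conditioning set.
{V11, V8} does not satisfy the backdoor criterion.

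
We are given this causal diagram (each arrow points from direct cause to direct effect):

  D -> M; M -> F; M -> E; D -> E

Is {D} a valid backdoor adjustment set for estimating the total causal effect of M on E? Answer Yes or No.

Backdoor paths from M to E (paths whose first edge points into M):
  P1: M <- D -> E
Condition 1 (no descendant of M in the set): holds — descendants of M are {E, F}; none are in {D}.
Condition 2 (every backdoor path blocked by {D}):
  P1: blocked at fork node D ∈ conditioning set.
{D} satisfies the backdoor criterion.

Yes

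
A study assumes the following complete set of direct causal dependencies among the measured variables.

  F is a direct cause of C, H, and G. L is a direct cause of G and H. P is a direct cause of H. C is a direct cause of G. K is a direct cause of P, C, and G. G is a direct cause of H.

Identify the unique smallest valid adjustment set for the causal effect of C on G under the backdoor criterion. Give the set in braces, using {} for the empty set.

{F, K}

Variables eligible for adjustment (non-descendants of C, excluding C and G): {F, K, L, P}.
Backdoor paths from C to G:
  P1: C <- K -> G
  P2: C <- K -> P -> H <- F -> G
  P3: C <- K -> P -> H <- L -> G
  P4: C <- K -> P -> H <- G
  P5: C <- F -> G
  P6: C <- F -> H <- L -> G
  P7: C <- F -> H <- G
  P8: C <- F -> H <- P <- K -> G
The empty set is not sufficient: P1 (C <- K -> G) has no collider blocking it and no conditioned non-collider, so it is open.
Try {F, K}:
  P1: blocked at fork node K ∈ conditioning set.
  P2: blocked at fork node K ∈ conditioning set.
  P3: blocked at fork node K ∈ conditioning set.
  P4: blocked at fork node K ∈ conditioning set.
  P5: blocked at fork node F ∈ conditioning set.
  P6: blocked at fork node F ∈ conditioning set.
  P7: blocked at fork node F ∈ conditioning set.
  P8: blocked at fork node F ∈ conditioning set.
{F, K} contains no descendant of C and blocks every backdoor path.
Every element of {F, K} is needed (dropping F leaves P5 open; dropping K leaves P1 open), so no proper subset is valid.
Among all size-2 subsets of the eligible variables, only {F, K} blocks every backdoor path, so it is the unique smallest valid adjustment set.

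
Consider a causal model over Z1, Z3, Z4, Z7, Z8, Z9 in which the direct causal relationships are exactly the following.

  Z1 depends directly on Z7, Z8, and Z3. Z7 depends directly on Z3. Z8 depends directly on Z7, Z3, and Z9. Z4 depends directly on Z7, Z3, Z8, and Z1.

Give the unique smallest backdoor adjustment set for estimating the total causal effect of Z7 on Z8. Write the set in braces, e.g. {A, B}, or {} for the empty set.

Variables eligible for adjustment (non-descendants of Z7, excluding Z7 and Z8): {Z3, Z9}.
Backdoor paths from Z7 to Z8:
  P1: Z7 <- Z3 -> Z8
  P2: Z7 <- Z3 -> Z1 <- Z8
  P3: Z7 <- Z3 -> Z1 -> Z4 <- Z8
  P4: Z7 <- Z3 -> Z4 <- Z8
  P5: Z7 <- Z3 -> Z4 <- Z1 <- Z8
The empty set is not sufficient: P1 (Z7 <- Z3 -> Z8) has no collider blocking it and no conditioned non-collider, so it is open.
Try {Z3}:
  P1: blocked at fork node Z3 ∈ conditioning set.
  P2: blocked at fork node Z3 ∈ conditioning set.
  P3: blocked at fork node Z3 ∈ conditioning set.
  P4: blocked at fork node Z3 ∈ conditioning set.
  P5: blocked at fork node Z3 ∈ conditioning set.
{Z3} contains no descendant of Z7 and blocks every backdoor path.
No other singleton works — e.g. {Z9} leaves P1 open — so {Z3} is the unique smallest valid adjustment set.

{Z3}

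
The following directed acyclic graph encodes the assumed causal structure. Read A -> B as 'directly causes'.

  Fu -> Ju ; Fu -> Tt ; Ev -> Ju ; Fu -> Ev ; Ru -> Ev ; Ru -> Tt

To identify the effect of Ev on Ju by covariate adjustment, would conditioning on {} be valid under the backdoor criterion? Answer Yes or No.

Backdoor paths from Ev to Ju (paths whose first edge points into Ev):
  P1: Ev <- Fu -> Ju
  P2: Ev <- Ru -> Tt <- Fu -> Ju
Condition 1 (no descendant of Ev in the set): holds — descendants of Ev are {Ju}; none are in {}.
Condition 2 (every backdoor path blocked by {}):
  P1: open — no interior node is in the conditioning set.
  P2: blocked at collider Tt (neither it nor any descendant is in the conditioning set).
{} does not satisfy the backdoor criterion.

No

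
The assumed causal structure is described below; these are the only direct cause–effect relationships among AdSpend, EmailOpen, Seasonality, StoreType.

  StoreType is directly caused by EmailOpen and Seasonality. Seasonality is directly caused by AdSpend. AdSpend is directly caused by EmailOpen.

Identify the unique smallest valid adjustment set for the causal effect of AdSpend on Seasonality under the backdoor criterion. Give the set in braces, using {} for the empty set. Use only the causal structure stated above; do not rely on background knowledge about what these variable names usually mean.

{}

Variables eligible for adjustment (non-descendants of AdSpend, excluding AdSpend and Seasonality): {EmailOpen}.
Backdoor paths from AdSpend to Seasonality:
  P1: AdSpend <- EmailOpen -> StoreType <- Seasonality
Each backdoor path contains an unconditioned collider, so every path is already blocked with the empty conditioning set:
  P1: blocked at collider StoreType (neither it nor any descendant is in the conditioning set).
The empty set is therefore the unique smallest valid set.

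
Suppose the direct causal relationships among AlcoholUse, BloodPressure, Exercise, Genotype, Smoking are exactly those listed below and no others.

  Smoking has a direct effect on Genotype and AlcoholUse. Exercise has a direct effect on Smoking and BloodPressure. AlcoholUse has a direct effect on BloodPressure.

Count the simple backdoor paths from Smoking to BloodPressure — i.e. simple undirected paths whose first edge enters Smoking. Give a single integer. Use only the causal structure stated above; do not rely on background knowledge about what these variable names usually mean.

A backdoor path from Smoking to BloodPressure is any simple undirected path whose first edge points into Smoking (i.e. leaves Smoking via a parent).
Parents of Smoking: {Exercise}.
Enumerating:
  P1: Smoking <- Exercise -> BloodPressure
That exhausts the simple backdoor paths. Count: 1.

1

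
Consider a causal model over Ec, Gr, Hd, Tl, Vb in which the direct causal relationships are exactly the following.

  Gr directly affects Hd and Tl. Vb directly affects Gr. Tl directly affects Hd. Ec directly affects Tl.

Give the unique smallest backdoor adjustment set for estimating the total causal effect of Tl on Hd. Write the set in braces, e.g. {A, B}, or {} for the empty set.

{Gr}

Variables eligible for adjustment (non-descendants of Tl, excluding Tl and Hd): {Ec, Gr, Vb}.
Backdoor paths from Tl to Hd:
  P1: Tl <- Gr -> Hd
The empty set is not sufficient: P1 (Tl <- Gr -> Hd) has no collider blocking it and no conditioned non-collider, so it is open.
Try {Gr}:
  P1: blocked at fork node Gr ∈ conditioning set.
{Gr} contains no descendant of Tl and blocks every backdoor path.
No other singleton works — e.g. {Vb} leaves P1 open — so {Gr} is the unique smallest valid adjustment set.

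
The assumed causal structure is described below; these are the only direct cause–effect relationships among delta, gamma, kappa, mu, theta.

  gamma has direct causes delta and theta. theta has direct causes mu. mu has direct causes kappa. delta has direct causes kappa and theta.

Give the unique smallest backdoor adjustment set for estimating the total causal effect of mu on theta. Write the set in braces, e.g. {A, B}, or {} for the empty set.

{}

Variables eligible for adjustment (non-descendants of mu, excluding mu and theta): {kappa}.
Backdoor paths from mu to theta:
  P1: mu <- kappa -> delta <- theta
  P2: mu <- kappa -> delta -> gamma <- theta
Each backdoor path contains an unconditioned collider, so every path is already blocked with the empty conditioning set:
  P1: blocked at collider delta (neither it nor any descendant is in the conditioning set).
  P2: blocked at collider gamma (neither it nor any descendant is in the conditioning set).
The empty set is therefore the unique smallest valid set.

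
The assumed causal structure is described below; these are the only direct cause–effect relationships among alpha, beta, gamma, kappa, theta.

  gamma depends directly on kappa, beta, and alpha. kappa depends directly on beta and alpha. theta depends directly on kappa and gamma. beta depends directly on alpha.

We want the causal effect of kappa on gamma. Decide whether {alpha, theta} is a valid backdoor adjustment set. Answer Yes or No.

Backdoor paths from kappa to gamma (paths whose first edge points into kappa):
  P1: kappa <- alpha -> beta -> gamma
  P2: kappa <- alpha -> gamma
  P3: kappa <- beta <- alpha -> gamma
  P4: kappa <- beta -> gamma
Condition 1 (no descendant of kappa in the set): FAILS — theta is a descendant of kappa.
Condition 2 (every backdoor path blocked by {alpha, theta}):
  P1: blocked at fork node alpha ∈ conditioning set.
  P2: blocked at fork node alpha ∈ conditioning set.
  P3: blocked at fork node alpha ∈ conditioning set.
  P4: open — no interior node is in the conditioning set.
{alpha, theta} does not satisfy the backdoor criterion.

No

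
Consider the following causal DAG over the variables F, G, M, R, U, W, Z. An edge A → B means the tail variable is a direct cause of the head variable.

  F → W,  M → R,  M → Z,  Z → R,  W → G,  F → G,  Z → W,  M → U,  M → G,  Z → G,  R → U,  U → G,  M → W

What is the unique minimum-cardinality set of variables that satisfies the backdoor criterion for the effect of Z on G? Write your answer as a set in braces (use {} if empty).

Variables eligible for adjustment (non-descendants of Z, excluding Z and G): {F, M}.
Backdoor paths from Z to G:
  P1: Z <- M -> R -> U -> G
  P2: Z <- M -> U -> G
  P3: Z <- M -> W <- F -> G
  P4: Z <- M -> W -> G
  P5: Z <- M -> G
The empty set is not sufficient: P1 (Z <- M -> R -> U -> G) has no collider blocking it and no conditioned non-collider, so it is open.
Try {M}:
  P1: blocked at fork node M ∈ conditioning set.
  P2: blocked at fork node M ∈ conditioning set.
  P3: blocked at fork node M ∈ conditioning set.
  P4: blocked at fork node M ∈ conditioning set.
  P5: blocked at fork node M ∈ conditioning set.
{M} contains no descendant of Z and blocks every backdoor path.
No other singleton works — e.g. {F} leaves P1 open — so {M} is the unique smallest valid adjustment set.

{M}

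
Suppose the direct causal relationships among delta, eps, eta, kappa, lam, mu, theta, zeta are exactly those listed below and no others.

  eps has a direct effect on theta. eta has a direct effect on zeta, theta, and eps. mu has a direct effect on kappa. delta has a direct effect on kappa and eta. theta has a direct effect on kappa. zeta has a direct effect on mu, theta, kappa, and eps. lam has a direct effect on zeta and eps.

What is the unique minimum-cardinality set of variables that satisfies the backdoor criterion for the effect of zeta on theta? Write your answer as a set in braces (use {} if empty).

Variables eligible for adjustment (non-descendants of zeta, excluding zeta and theta): {delta, eta, lam}.
Backdoor paths from zeta to theta:
  P1: zeta <- lam -> eps <- eta <- delta -> kappa <- theta
  P2: zeta <- lam -> eps <- eta -> theta
  P3: zeta <- lam -> eps -> theta
  P4: zeta <- eta <- delta -> kappa <- theta
  P5: zeta <- eta -> eps -> theta
  P6: zeta <- eta -> theta
The empty set is not sufficient: P3 (zeta <- lam -> eps -> theta) has no collider blocking it and no conditioned non-collider, so it is open.
Try {eta, lam}:
  P1: blocked at fork node lam ∈ conditioning set.
  P2: blocked at fork node lam ∈ conditioning set.
  P3: blocked at fork node lam ∈ conditioning set.
  P4: blocked at chain node eta ∈ conditioning set.
  P5: blocked at fork node eta ∈ conditioning set.
  P6: blocked at fork node eta ∈ conditioning set.
{eta, lam} contains no descendant of zeta and blocks every backdoor path.
Every element of {eta, lam} is needed (dropping eta leaves P5 open; dropping lam leaves P3 open), so no proper subset is valid.
Among all size-2 subsets of the eligible variables, only {eta, lam} blocks every backdoor path, so it is the unique smallest valid adjustment set.

{eta, lam}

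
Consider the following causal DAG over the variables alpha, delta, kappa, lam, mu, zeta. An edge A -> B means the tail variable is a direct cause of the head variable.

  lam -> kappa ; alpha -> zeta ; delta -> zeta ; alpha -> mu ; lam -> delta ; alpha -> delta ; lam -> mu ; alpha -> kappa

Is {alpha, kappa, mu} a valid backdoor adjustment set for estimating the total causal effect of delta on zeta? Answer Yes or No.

Yes

Backdoor paths from delta to zeta (paths whose first edge points into delta):
  P1: delta <- alpha -> zeta
  P2: delta <- lam -> mu <- alpha -> zeta
  P3: delta <- lam -> kappa <- alpha -> zeta
Condition 1 (no descendant of delta in the set): holds — descendants of delta are {zeta}; none are in {alpha, kappa, mu}.
Condition 2 (every backdoor path blocked by {alpha, kappa, mu}):
  P1: blocked at fork node alpha ∈ conditioning set.
  P2: blocked at fork node alpha ∈ conditioning set.
  P3: blocked at fork node alpha ∈ conditioning set.
{alpha, kappa, mu} satisfies the backdoor criterion.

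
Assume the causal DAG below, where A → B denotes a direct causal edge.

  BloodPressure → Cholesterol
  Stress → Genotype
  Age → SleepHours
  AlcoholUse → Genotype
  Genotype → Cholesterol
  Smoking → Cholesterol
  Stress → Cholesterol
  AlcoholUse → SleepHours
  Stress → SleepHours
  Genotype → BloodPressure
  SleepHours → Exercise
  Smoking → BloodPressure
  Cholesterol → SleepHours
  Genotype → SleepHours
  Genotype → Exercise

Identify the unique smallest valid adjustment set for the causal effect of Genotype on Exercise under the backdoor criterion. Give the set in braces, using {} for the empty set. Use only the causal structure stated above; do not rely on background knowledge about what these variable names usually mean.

Variables eligible for adjustment (non-descendants of Genotype, excluding Genotype and Exercise): {Age, AlcoholUse, Smoking, Stress}.
Backdoor paths from Genotype to Exercise:
  P1: Genotype <- Stress -> Cholesterol -> SleepHours -> Exercise
  P2: Genotype <- Stress -> SleepHours -> Exercise
  P3: Genotype <- AlcoholUse -> SleepHours -> Exercise
The empty set is not sufficient: P1 (Genotype <- Stress -> Cholesterol -> SleepHours -> Exercise) has no collider blocking it and no conditioned non-collider, so it is open.
Try {AlcoholUse, Stress}:
  P1: blocked at fork node Stress ∈ conditioning set.
  P2: blocked at fork node Stress ∈ conditioning set.
  P3: blocked at fork node AlcoholUse ∈ conditioning set.
{AlcoholUse, Stress} contains no descendant of Genotype and blocks every backdoor path.
Every element of {AlcoholUse, Stress} is needed (dropping AlcoholUse leaves P3 open; dropping Stress leaves P1 open), so no proper subset is valid.
Among all size-2 subsets of the eligible variables, only {AlcoholUse, Stress} blocks every backdoor path, so it is the unique smallest valid adjustment set.

{AlcoholUse, Stress}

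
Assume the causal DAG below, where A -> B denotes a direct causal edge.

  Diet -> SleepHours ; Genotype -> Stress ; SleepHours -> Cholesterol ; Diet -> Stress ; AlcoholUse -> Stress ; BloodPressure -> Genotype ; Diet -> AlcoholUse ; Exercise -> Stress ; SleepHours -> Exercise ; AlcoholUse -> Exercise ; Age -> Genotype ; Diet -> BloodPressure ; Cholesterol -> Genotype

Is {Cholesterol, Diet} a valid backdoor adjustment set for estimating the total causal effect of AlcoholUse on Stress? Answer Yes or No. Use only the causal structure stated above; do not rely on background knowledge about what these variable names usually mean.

Yes

Backdoor paths from AlcoholUse to Stress (paths whose first edge points into AlcoholUse):
  P1: AlcoholUse <- Diet -> BloodPressure -> Genotype <- Cholesterol <- SleepHours -> Exercise -> Stress
  P2: AlcoholUse <- Diet -> BloodPressure -> Genotype -> Stress
  P3: AlcoholUse <- Diet -> SleepHours -> Exercise -> Stress
  P4: AlcoholUse <- Diet -> SleepHours -> Cholesterol -> Genotype -> Stress
  P5: AlcoholUse <- Diet -> Stress
Condition 1 (no descendant of AlcoholUse in the set): holds — descendants of AlcoholUse are {Exercise, Stress}; none are in {Cholesterol, Diet}.
Condition 2 (every backdoor path blocked by {Cholesterol, Diet}):
  P1: blocked at fork node Diet ∈ conditioning set.
  P2: blocked at fork node Diet ∈ conditioning set.
  P3: blocked at fork node Diet ∈ conditioning set.
  P4: blocked at fork node Diet ∈ conditioning set.
  P5: blocked at fork node Diet ∈ conditioning set.
{Cholesterol, Diet} satisfies the backdoor criterion.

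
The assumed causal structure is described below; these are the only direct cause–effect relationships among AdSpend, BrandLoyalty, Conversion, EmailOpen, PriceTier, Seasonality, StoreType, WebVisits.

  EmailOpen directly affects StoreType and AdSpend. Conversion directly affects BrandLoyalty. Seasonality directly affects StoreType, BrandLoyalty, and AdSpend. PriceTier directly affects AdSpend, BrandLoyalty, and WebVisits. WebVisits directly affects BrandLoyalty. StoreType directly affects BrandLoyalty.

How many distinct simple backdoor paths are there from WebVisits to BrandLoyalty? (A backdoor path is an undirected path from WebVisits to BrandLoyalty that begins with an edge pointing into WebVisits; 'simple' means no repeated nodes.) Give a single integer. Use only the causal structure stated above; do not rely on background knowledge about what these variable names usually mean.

A backdoor path from WebVisits to BrandLoyalty is any simple undirected path whose first edge points into WebVisits (i.e. leaves WebVisits via a parent).
Parents of WebVisits: {PriceTier}.
Enumerating:
  P1: WebVisits <- PriceTier -> BrandLoyalty
  P2: WebVisits <- PriceTier -> AdSpend <- EmailOpen -> StoreType <- Seasonality -> BrandLoyalty
  P3: WebVisits <- PriceTier -> AdSpend <- EmailOpen -> StoreType -> BrandLoyalty
  P4: WebVisits <- PriceTier -> AdSpend <- Seasonality -> StoreType -> BrandLoyalty
  P5: WebVisits <- PriceTier -> AdSpend <- Seasonality -> BrandLoyalty
That exhausts the simple backdoor paths. Count: 5.

5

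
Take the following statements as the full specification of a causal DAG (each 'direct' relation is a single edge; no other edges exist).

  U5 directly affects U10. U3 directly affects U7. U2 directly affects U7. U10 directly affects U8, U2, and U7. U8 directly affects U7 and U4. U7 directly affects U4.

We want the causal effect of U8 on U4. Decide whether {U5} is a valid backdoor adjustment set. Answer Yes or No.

No

Backdoor paths from U8 to U4 (paths whose first edge points into U8):
  P1: U8 <- U10 -> U2 -> U7 -> U4
  P2: U8 <- U10 -> U7 -> U4
Condition 1 (no descendant of U8 in the set): holds — descendants of U8 are {U4, U7}; none are in {U5}.
Condition 2 (every backdoor path blocked by {U5}):
  P1: open — no interior node is in the conditioning set.
  P2: open — no interior node is in the conditioning set.
{U5} does not satisfy the backdoor criterion.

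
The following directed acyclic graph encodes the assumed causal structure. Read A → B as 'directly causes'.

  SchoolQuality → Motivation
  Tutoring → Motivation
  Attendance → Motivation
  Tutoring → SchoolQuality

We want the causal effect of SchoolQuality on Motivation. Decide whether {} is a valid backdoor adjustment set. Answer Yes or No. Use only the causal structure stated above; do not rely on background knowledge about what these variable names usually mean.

No

Backdoor paths from SchoolQuality to Motivation (paths whose first edge points into SchoolQuality):
  P1: SchoolQuality <- Tutoring -> Motivation
Condition 1 (no descendant of SchoolQuality in the set): holds — descendants of SchoolQuality are {Motivation}; none are in {}.
Condition 2 (every backdoor path blocked by {}):
  P1: open — no interior node is in the conditioning set.
{} does not satisfy the backdoor criterion.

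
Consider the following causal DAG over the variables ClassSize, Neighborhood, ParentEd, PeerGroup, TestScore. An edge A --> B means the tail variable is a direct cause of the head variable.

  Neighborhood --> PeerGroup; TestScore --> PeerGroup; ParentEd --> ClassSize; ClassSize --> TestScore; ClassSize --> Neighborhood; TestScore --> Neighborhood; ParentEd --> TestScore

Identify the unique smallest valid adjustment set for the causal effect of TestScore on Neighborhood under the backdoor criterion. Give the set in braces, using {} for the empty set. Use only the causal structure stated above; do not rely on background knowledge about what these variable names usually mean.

{ClassSize}

Variables eligible for adjustment (non-descendants of TestScore, excluding TestScore and Neighborhood): {ClassSize, ParentEd}.
Backdoor paths from TestScore to Neighborhood:
  P1: TestScore <- ParentEd -> ClassSize -> Neighborhood
  P2: TestScore <- ClassSize -> Neighborhood
The empty set is not sufficient: P1 (TestScore <- ParentEd -> ClassSize -> Neighborhood) has no collider blocking it and no conditioned non-collider, so it is open.
Try {ClassSize}:
  P1: blocked at chain node ClassSize ∈ conditioning set.
  P2: blocked at fork node ClassSize ∈ conditioning set.
{ClassSize} contains no descendant of TestScore and blocks every backdoor path.
No other singleton works — e.g. {ParentEd} leaves P2 open — so {ClassSize} is the unique smallest valid adjustment set.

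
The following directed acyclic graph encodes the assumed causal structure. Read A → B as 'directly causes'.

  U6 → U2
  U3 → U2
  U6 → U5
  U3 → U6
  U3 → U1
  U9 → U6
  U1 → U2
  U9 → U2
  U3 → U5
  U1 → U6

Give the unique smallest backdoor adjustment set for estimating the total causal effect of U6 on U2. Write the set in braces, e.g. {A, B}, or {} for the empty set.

{U1, U3, U9}

Variables eligible for adjustment (non-descendants of U6, excluding U6 and U2): {U1, U3, U9}.
Backdoor paths from U6 to U2:
  P1: U6 <- U3 -> U1 -> U2
  P2: U6 <- U3 -> U2
  P3: U6 <- U9 -> U2
  P4: U6 <- U1 <- U3 -> U2
  P5: U6 <- U1 -> U2
The empty set is not sufficient: P1 (U6 <- U3 -> U1 -> U2) has no collider blocking it and no conditioned non-collider, so it is open.
Try {U1, U3, U9}:
  P1: blocked at fork node U3 ∈ conditioning set.
  P2: blocked at fork node U3 ∈ conditioning set.
  P3: blocked at fork node U9 ∈ conditioning set.
  P4: blocked at chain node U1 ∈ conditioning set.
  P5: blocked at fork node U1 ∈ conditioning set.
{U1, U3, U9} contains no descendant of U6 and blocks every backdoor path.
Every element of {U1, U3, U9} is needed (dropping U1 leaves P5 open; dropping U3 leaves P2 open; dropping U9 leaves P3 open), so no proper subset is valid.
Among all size-3 subsets of the eligible variables, only {U1, U3, U9} blocks every backdoor path, so it is the unique smallest valid adjustment set.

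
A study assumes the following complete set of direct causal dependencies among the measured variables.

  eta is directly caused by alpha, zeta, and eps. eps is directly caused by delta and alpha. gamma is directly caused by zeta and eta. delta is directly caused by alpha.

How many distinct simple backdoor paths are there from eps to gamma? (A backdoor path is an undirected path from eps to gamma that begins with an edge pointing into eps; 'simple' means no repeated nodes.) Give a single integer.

A backdoor path from eps to gamma is any simple undirected path whose first edge points into eps (i.e. leaves eps via a parent).
Parents of eps: {alpha, delta}.
Enumerating:
  P1: eps <- alpha -> eta <- zeta -> gamma
  P2: eps <- alpha -> eta -> gamma
  P3: eps <- delta <- alpha -> eta <- zeta -> gamma
  P4: eps <- delta <- alpha -> eta -> gamma
That exhausts the simple backdoor paths. Count: 4.

4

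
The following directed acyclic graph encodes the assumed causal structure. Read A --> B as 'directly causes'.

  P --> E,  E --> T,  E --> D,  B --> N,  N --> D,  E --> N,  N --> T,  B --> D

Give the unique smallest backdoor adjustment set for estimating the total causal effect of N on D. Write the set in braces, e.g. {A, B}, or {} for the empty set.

Variables eligible for adjustment (non-descendants of N, excluding N and D): {B, E, P}.
Backdoor paths from N to D:
  P1: N <- B -> D
  P2: N <- E -> D
The empty set is not sufficient: P1 (N <- B -> D) has no collider blocking it and no conditioned non-collider, so it is open.
Try {B, E}:
  P1: blocked at fork node B ∈ conditioning set.
  P2: blocked at fork node E ∈ conditioning set.
{B, E} contains no descendant of N and blocks every backdoor path.
Every element of {B, E} is needed (dropping B leaves P1 open; dropping E leaves P2 open), so no proper subset is valid.
Among all size-2 subsets of the eligible variables, only {B, E} blocks every backdoor path, so it is the unique smallest valid adjustment set.

{B, E}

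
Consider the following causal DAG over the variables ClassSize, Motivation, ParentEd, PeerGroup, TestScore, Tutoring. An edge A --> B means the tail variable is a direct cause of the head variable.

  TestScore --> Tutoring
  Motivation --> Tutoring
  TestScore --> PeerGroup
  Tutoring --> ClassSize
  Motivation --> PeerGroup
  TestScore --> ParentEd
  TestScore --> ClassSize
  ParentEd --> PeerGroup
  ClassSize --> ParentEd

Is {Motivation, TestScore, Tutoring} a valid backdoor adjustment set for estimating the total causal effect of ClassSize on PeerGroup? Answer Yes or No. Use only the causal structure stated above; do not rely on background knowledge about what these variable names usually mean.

Backdoor paths from ClassSize to PeerGroup (paths whose first edge points into ClassSize):
  P1: ClassSize <- TestScore -> Tutoring <- Motivation -> PeerGroup
  P2: ClassSize <- TestScore -> ParentEd -> PeerGroup
  P3: ClassSize <- TestScore -> PeerGroup
  P4: ClassSize <- Tutoring <- Motivation -> PeerGroup
  P5: ClassSize <- Tutoring <- TestScore -> ParentEd -> PeerGroup
  P6: ClassSize <- Tutoring <- TestScore -> PeerGroup
Condition 1 (no descendant of ClassSize in the set): holds — descendants of ClassSize are {ParentEd, PeerGroup}; none are in {Motivation, TestScore, Tutoring}.
Condition 2 (every backdoor path blocked by {Motivation, TestScore, Tutoring}):
  P1: blocked at fork node TestScore ∈ conditioning set.
  P2: blocked at fork node TestScore ∈ conditioning set.
  P3: blocked at fork node TestScore ∈ conditioning set.
  P4: blocked at chain node Tutoring ∈ conditioning set.
  P5: blocked at chain node Tutoring ∈ conditioning set.
  P6: blocked at chain node Tutoring ∈ conditioning set.
{Motivation, TestScore, Tutoring} satisfies the backdoor criterion.

Yes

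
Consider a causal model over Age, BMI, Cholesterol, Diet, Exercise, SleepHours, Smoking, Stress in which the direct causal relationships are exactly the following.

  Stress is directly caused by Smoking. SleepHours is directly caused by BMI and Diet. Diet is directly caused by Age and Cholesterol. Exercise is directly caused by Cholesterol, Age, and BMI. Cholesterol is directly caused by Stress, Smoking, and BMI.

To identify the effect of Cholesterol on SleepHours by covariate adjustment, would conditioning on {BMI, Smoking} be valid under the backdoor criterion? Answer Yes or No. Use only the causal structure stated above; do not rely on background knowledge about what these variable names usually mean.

Backdoor paths from Cholesterol to SleepHours (paths whose first edge points into Cholesterol):
  P1: Cholesterol <- BMI -> Exercise <- Age -> Diet -> SleepHours
  P2: Cholesterol <- BMI -> SleepHours
Condition 1 (no descendant of Cholesterol in the set): holds — descendants of Cholesterol are {Diet, Exercise, SleepHours}; none are in {BMI, Smoking}.
Condition 2 (every backdoor path blocked by {BMI, Smoking}):
  P1: blocked at fork node BMI ∈ conditioning set.
  P2: blocked at fork node BMI ∈ conditioning set.
{BMI, Smoking} satisfies the backdoor criterion.

Yes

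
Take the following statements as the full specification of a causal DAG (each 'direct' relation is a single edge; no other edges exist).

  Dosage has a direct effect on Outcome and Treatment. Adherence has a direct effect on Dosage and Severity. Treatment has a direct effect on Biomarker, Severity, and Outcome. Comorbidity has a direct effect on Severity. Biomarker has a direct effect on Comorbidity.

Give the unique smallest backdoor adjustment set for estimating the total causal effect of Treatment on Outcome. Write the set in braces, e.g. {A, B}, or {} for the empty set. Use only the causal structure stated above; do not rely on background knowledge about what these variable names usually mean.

{Dosage}

Variables eligible for adjustment (non-descendants of Treatment, excluding Treatment and Outcome): {Adherence, Dosage}.
Backdoor paths from Treatment to Outcome:
  P1: Treatment <- Dosage -> Outcome
The empty set is not sufficient: P1 (Treatment <- Dosage -> Outcome) has no collider blocking it and no conditioned non-collider, so it is open.
Try {Dosage}:
  P1: blocked at fork node Dosage ∈ conditioning set.
{Dosage} contains no descendant of Treatment and blocks every backdoor path.
No other singleton works — e.g. {Adherence} leaves P1 open — so {Dosage} is the unique smallest valid adjustment set.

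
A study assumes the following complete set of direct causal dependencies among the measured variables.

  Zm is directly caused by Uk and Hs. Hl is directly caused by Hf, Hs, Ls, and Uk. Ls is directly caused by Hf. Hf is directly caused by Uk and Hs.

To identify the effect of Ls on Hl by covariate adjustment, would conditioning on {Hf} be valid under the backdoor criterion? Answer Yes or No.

Backdoor paths from Ls to Hl (paths whose first edge points into Ls):
  P1: Ls <- Hf <- Uk -> Hl
  P2: Ls <- Hf <- Uk -> Zm <- Hs -> Hl
  P3: Ls <- Hf <- Hs -> Hl
  P4: Ls <- Hf <- Hs -> Zm <- Uk -> Hl
  P5: Ls <- Hf -> Hl
Condition 1 (no descendant of Ls in the set): holds — descendants of Ls are {Hl}; none are in {Hf}.
Condition 2 (every backdoor path blocked by {Hf}):
  P1: blocked at chain node Hf ∈ conditioning set.
  P2: blocked at chain node Hf ∈ conditioning set.
  P3: blocked at chain node Hf ∈ conditioning set.
  P4: blocked at chain node Hf ∈ conditioning set.
  P5: blocked at fork node Hf ∈ conditioning set.
{Hf} satisfies the backdoor criterion.

Yes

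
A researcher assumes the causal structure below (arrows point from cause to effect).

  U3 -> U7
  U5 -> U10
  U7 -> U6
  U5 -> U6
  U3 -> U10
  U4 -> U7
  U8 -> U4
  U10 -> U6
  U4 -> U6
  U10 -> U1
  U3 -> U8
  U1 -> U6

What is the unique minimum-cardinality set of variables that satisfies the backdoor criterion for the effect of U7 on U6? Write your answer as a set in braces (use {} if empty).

Variables eligible for adjustment (non-descendants of U7, excluding U7 and U6): {U1, U10, U3, U4, U5, U8}.
Backdoor paths from U7 to U6:
  P1: U7 <- U3 -> U10 <- U5 -> U6
  P2: U7 <- U3 -> U10 -> U1 -> U6
  P3: U7 <- U3 -> U10 -> U6
  P4: U7 <- U3 -> U8 -> U4 -> U6
  P5: U7 <- U4 <- U8 <- U3 -> U10 <- U5 -> U6
  P6: U7 <- U4 <- U8 <- U3 -> U10 -> U1 -> U6
  P7: U7 <- U4 <- U8 <- U3 -> U10 -> U6
  P8: U7 <- U4 -> U6
The empty set is not sufficient: P2 (U7 <- U3 -> U10 -> U1 -> U6) has no collider blocking it and no conditioned non-collider, so it is open.
Try {U3, U4}:
  P1: blocked at fork node U3 ∈ conditioning set.
  P2: blocked at fork node U3 ∈ conditioning set.
  P3: blocked at fork node U3 ∈ conditioning set.
  P4: blocked at fork node U3 ∈ conditioning set.
  P5: blocked at chain node U4 ∈ conditioning set.
  P6: blocked at chain node U4 ∈ conditioning set.
  P7: blocked at chain node U4 ∈ conditioning set.
  P8: blocked at fork node U4 ∈ conditioning set.
{U3, U4} contains no descendant of U7 and blocks every backdoor path.
Every element of {U3, U4} is needed (dropping U3 leaves P2 open; dropping U4 leaves P8 open), so no proper subset is valid.
Among all size-2 subsets of the eligible variables, only {U3, U4} blocks every backdoor path, so it is the unique smallest valid adjustment set.

{U3, U4}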